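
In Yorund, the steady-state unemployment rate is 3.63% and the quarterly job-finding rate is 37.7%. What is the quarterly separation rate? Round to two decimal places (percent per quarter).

Separation rate ≈ 1.42% per quarter.

From u* = s/(s+f): s = u·f/(1−u).
s = 0.0363 × 37.7 / (1 − 0.0363) = 1.3685 / 0.9637 ≈ 1.42% per quarter.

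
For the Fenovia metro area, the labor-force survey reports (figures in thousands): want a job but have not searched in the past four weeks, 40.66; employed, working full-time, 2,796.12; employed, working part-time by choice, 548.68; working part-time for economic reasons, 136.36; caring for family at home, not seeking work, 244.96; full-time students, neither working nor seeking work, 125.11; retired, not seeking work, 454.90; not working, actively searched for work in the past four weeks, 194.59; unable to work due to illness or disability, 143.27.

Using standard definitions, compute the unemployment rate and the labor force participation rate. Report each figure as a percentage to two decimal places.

Employed = 2,796.12 + 548.68 + 136.36 = 3,481.16 thousand (anyone who worked, including part-time for economic reasons, counts as employed).
Unemployed = 194.59 thousand.
Labor force = 3,481.16 + 194.59 = 3,675.75 thousand.
Not in labor force = 40.66 + 244.96 + 125.11 + 454.90 + 143.27 = 1,008.90 thousand (those not working and not actively searching are outside the labor force — including those who want a job but have given up searching).
Civilian working-age population = 3,675.75 + 1,008.90 = 4,684.65 thousand.
Unemployment rate = 194.59 / 3,675.75 = 5.29%.
Labor force participation rate = 3,675.75 / 4,684.65 = 78.46%.

Unemployment rate ≈ 5.29%; labor force participation rate ≈ 78.46%.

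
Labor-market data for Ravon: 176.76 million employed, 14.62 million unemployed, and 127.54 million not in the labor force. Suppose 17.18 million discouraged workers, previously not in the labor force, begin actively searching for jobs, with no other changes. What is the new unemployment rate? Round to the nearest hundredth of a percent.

New unemployment rate ≈ 15.25%.

Initially, labor force = 176.76 + 14.62 = 191.38 million, so u = 14.62/191.38 = 7.64%.
After the change, unemployed and labor force both rise by 17.18 → E = 176.76, U = 31.80, labor force = 208.56 million.
New unemployment rate = 31.80 / 208.56 = 15.25%.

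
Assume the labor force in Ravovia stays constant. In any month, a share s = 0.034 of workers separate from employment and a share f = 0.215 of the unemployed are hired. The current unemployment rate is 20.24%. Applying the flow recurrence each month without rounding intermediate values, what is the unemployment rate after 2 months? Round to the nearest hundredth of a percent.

Unemployment rate after two months ≈ 17.37%.

With a fixed labor force, u_{t+1} = u_t + s·(1−u_t) − f·u_t = u_t·(1−s−f) + s.
Here 1−s−f = 0.751 and s = 0.034.
u_1 = 0.202400 × 0.751 + 0.034 = 0.186002.
u_2 = 0.186002 × 0.751 + 0.034 = 0.173688.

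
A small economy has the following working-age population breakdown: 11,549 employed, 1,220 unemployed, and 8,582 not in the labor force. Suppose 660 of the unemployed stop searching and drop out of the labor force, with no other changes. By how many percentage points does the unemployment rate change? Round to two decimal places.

Initially, labor force = 11,549 + 1,220 = 12,769, so u = 1,220/12,769 = 9.55%.
After the change, unemployed and labor force both fall by 660 → E = 11,549, U = 560, labor force = 12,109.
New unemployment rate = 560 / 12,109 = 4.62%.
Change = 4.62% − 9.55% = −4.93 percentage points.

The unemployment rate changes by −4.93 percentage points.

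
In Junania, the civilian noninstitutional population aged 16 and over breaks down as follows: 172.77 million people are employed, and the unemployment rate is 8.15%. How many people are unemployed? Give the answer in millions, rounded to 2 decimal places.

Let U be the number unemployed. The labor force is E + U, and U/(E+U) = 0.0815.
So U = 0.0815 × 172.77 / (1 − 0.0815) = 14.0808 / 0.9185 ≈ 15.33 million.

About 15.33 million are unemployed.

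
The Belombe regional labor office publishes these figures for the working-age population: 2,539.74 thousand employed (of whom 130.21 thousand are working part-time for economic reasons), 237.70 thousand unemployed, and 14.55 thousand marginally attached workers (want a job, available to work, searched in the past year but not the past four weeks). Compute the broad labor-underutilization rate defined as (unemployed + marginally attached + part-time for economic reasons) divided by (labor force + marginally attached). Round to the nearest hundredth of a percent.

Broad underutilization rate ≈ 13.70%.

Labor force = 2,539.74 + 237.70 = 2,777.44 thousand.
Numerator = 237.70 + 14.55 + 130.21 = 382.46 thousand.
Denominator = 2,777.44 + 14.55 = 2,791.99 thousand.
Broad rate = 382.46 / 2,791.99 = 13.70%.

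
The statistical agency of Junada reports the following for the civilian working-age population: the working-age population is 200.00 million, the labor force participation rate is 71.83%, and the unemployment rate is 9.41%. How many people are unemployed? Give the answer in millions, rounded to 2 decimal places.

About 13.52 million are unemployed.

Labor force = 0.7183 × 200.00 = 143.66 million.
Unemployed = 0.0941 × 143.66 ≈ 13.52 million.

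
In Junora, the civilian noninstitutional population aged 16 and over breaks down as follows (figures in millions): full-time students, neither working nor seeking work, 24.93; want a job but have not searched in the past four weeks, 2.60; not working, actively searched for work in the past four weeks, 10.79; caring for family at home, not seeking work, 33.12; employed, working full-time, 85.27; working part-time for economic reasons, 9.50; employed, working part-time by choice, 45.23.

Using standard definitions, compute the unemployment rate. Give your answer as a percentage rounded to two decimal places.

Unemployment rate ≈ 7.16%.

Employed = 85.27 + 9.50 + 45.23 = 140.00 million (anyone who worked, including part-time for economic reasons, counts as employed).
Unemployed = 10.79 million.
Labor force = 140.00 + 10.79 = 150.79 million.
Unemployment rate = 10.79 / 150.79 = 7.16%.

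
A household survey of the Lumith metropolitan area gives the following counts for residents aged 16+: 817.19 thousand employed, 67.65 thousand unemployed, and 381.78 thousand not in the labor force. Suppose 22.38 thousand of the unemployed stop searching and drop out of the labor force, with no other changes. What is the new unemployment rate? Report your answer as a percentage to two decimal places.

Initially, labor force = 817.19 + 67.65 = 884.84 thousand, so u = 67.65/884.84 = 7.65%.
After the change, unemployed and labor force both fall by 22.38 → E = 817.19, U = 45.27, labor force = 862.46 thousand.
New unemployment rate = 45.27 / 862.46 = 5.25%.

New unemployment rate ≈ 5.25%.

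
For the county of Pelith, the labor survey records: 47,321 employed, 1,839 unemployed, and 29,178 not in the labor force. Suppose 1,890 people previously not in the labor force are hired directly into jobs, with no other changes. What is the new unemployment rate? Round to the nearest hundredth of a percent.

Initially, labor force = 47,321 + 1,839 = 49,160, so u = 1,839/49,160 = 3.74%.
After the change, employed and labor force both rise by 1,890; unemployed unchanged → E = 49,211, U = 1,839, labor force = 51,050.
New unemployment rate = 1,839 / 51,050 = 3.60%.

New unemployment rate ≈ 3.60%.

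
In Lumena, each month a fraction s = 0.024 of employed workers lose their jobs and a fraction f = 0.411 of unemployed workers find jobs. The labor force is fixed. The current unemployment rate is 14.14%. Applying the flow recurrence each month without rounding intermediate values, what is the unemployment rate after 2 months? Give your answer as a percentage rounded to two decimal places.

With a fixed labor force, u_{t+1} = u_t + s·(1−u_t) − f·u_t = u_t·(1−s−f) + s.
Here 1−s−f = 0.565 and s = 0.024.
u_1 = 0.141400 × 0.565 + 0.024 = 0.103891.
u_2 = 0.103891 × 0.565 + 0.024 = 0.082698.

Unemployment rate after two months ≈ 8.27%.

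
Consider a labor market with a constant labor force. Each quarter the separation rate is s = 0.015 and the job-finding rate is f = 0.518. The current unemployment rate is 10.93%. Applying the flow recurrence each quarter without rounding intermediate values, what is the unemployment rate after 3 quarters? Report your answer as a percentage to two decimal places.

Unemployment rate after three quarters ≈ 3.64%.

With a fixed labor force, u_{t+1} = u_t + s·(1−u_t) − f·u_t = u_t·(1−s−f) + s.
Here 1−s−f = 0.467 and s = 0.015.
u_1 = 0.109300 × 0.467 + 0.015 = 0.066043.
u_2 = 0.066043 × 0.467 + 0.015 = 0.045842.
u_3 = 0.045842 × 0.467 + 0.015 = 0.036408.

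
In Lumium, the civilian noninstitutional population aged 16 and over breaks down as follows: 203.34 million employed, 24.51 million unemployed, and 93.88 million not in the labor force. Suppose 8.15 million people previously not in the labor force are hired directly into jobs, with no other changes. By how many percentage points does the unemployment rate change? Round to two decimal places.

Initially, labor force = 203.34 + 24.51 = 227.85 million, so u = 24.51/227.85 = 10.76%.
After the change, employed and labor force both rise by 8.15; unemployed unchanged → E = 211.49, U = 24.51, labor force = 236.00 million.
New unemployment rate = 24.51 / 236.00 = 10.39%.
Change = 10.39% − 10.76% = −0.37 percentage points.

The unemployment rate changes by −0.37 percentage points.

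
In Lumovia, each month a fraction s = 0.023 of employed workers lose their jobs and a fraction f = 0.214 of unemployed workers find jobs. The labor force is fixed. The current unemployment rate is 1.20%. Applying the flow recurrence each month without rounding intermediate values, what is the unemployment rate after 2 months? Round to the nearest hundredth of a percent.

With a fixed labor force, u_{t+1} = u_t + s·(1−u_t) − f·u_t = u_t·(1−s−f) + s.
Here 1−s−f = 0.763 and s = 0.023.
u_1 = 0.012000 × 0.763 + 0.023 = 0.032156.
u_2 = 0.032156 × 0.763 + 0.023 = 0.047535.

Unemployment rate after two months ≈ 4.75%.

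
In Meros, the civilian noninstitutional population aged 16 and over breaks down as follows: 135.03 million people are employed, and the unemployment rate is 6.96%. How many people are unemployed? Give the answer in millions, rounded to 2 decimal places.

About 10.10 million are unemployed.

Let U be the number unemployed. The labor force is E + U, and U/(E+U) = 0.0696.
So U = 0.0696 × 135.03 / (1 − 0.0696) = 9.3981 / 0.9304 ≈ 10.10 million.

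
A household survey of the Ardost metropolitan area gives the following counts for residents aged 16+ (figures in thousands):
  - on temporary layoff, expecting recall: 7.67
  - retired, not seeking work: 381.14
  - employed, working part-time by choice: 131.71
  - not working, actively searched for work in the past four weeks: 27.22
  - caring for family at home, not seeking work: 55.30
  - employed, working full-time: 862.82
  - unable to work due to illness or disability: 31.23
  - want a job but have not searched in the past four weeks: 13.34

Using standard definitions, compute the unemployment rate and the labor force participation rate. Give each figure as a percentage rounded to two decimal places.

Unemployment rate ≈ 3.39%; labor force participation rate ≈ 68.15%.

Employed = 131.71 + 862.82 = 994.53 thousand.
Unemployed = 7.67 + 27.22 = 34.89 thousand (jobless and actively searching, or on temporary layoff).
Labor force = 994.53 + 34.89 = 1,029.42 thousand.
Not in labor force = 381.14 + 55.30 + 31.23 + 13.34 = 481.01 thousand (those not working and not actively searching are outside the labor force — including those who want a job but have given up searching).
Civilian working-age population = 1,029.42 + 481.01 = 1,510.43 thousand.
Unemployment rate = 34.89 / 1,029.42 = 3.39%.
Labor force participation rate = 1,029.42 / 1,510.43 = 68.15%.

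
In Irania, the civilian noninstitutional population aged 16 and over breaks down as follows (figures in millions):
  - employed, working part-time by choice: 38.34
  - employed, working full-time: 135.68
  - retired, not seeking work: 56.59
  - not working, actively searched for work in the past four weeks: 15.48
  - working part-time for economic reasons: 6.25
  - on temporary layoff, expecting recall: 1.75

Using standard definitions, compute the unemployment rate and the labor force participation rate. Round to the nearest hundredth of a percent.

Unemployment rate ≈ 8.72%; labor force participation rate ≈ 77.73%.

Employed = 38.34 + 135.68 + 6.25 = 180.27 million (anyone who worked, including part-time for economic reasons, counts as employed).
Unemployed = 15.48 + 1.75 = 17.23 million (jobless and actively searching, or on temporary layoff).
Labor force = 180.27 + 17.23 = 197.50 million.
Not in labor force = 56.59 million (those not working and not actively searching are outside the labor force).
Civilian working-age population = 197.50 + 56.59 = 254.09 million.
Unemployment rate = 17.23 / 197.50 = 8.72%.
Labor force participation rate = 197.50 / 254.09 = 77.73%.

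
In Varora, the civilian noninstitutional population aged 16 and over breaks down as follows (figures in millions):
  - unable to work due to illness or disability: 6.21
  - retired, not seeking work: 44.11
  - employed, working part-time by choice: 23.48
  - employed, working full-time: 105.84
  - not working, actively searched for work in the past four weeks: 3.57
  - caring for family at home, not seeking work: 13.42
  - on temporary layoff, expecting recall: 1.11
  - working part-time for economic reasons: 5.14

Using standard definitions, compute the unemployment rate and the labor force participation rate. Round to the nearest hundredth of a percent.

Unemployment rate ≈ 3.36%; labor force participation rate ≈ 68.58%.

Employed = 23.48 + 105.84 + 5.14 = 134.46 million (anyone who worked, including part-time for economic reasons, counts as employed).
Unemployed = 3.57 + 1.11 = 4.68 million (jobless and actively searching, or on temporary layoff).
Labor force = 134.46 + 4.68 = 139.14 million.
Not in labor force = 6.21 + 44.11 + 13.42 = 63.74 million (those not working and not actively searching are outside the labor force).
Civilian working-age population = 139.14 + 63.74 = 202.88 million.
Unemployment rate = 4.68 / 139.14 = 3.36%.
Labor force participation rate = 139.14 / 202.88 = 68.58%.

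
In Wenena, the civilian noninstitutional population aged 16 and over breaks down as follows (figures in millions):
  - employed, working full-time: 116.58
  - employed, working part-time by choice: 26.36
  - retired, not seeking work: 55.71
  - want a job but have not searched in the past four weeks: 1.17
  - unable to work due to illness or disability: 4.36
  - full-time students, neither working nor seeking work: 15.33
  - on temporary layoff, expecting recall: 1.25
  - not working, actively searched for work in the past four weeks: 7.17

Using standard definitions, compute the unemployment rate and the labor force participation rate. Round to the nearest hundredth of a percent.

Employed = 116.58 + 26.36 = 142.94 million.
Unemployed = 1.25 + 7.17 = 8.42 million (jobless and actively searching, or on temporary layoff).
Labor force = 142.94 + 8.42 = 151.36 million.
Not in labor force = 55.71 + 1.17 + 4.36 + 15.33 = 76.57 million (those not working and not actively searching are outside the labor force — including those who want a job but have given up searching).
Civilian working-age population = 151.36 + 76.57 = 227.93 million.
Unemployment rate = 8.42 / 151.36 = 5.56%.
Labor force participation rate = 151.36 / 227.93 = 66.41%.

Unemployment rate ≈ 5.56%; labor force participation rate ≈ 66.41%.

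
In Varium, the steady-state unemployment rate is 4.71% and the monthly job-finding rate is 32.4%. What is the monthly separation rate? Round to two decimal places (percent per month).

From u* = s/(s+f): s = u·f/(1−u).
s = 0.0471 × 32.4 / (1 − 0.0471) = 1.5260 / 0.9529 ≈ 1.60% per month.

Separation rate ≈ 1.60% per month.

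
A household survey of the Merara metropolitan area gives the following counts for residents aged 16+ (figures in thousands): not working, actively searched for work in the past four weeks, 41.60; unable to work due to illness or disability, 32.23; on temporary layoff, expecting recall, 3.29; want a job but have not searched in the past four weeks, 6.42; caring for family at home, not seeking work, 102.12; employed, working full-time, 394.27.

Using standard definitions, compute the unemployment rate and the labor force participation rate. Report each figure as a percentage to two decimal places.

Unemployment rate ≈ 10.22%; labor force participation rate ≈ 75.73%.

Employed = 394.27 thousand.
Unemployed = 41.60 + 3.29 = 44.89 thousand (jobless and actively searching, or on temporary layoff).
Labor force = 394.27 + 44.89 = 439.16 thousand.
Not in labor force = 32.23 + 6.42 + 102.12 = 140.77 thousand (those not working and not actively searching are outside the labor force — including those who want a job but have given up searching).
Civilian working-age population = 439.16 + 140.77 = 579.93 thousand.
Unemployment rate = 44.89 / 439.16 = 10.22%.
Labor force participation rate = 439.16 / 579.93 = 75.73%.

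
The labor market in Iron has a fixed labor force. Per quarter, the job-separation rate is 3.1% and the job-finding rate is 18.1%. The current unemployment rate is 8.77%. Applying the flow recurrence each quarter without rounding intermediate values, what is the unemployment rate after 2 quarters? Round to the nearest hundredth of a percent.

Unemployment rate after two quarters ≈ 10.99%.

With a fixed labor force, u_{t+1} = u_t + s·(1−u_t) − f·u_t = u_t·(1−s−f) + s.
Here 1−s−f = 0.788 and s = 0.031.
u_1 = 0.087700 × 0.788 + 0.031 = 0.100108.
u_2 = 0.100108 × 0.788 + 0.031 = 0.109885.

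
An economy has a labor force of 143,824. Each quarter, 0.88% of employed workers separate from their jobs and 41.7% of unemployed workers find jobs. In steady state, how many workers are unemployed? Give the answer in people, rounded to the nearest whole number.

Steady-state unemployment rate u* = s/(s+f) = 0.88/(0.88+41.7) = 0.020667.
Unemployed = u* × labor force = 0.020667 × 143,824 ≈ 2,972.

About 2,972 are unemployed in steady state.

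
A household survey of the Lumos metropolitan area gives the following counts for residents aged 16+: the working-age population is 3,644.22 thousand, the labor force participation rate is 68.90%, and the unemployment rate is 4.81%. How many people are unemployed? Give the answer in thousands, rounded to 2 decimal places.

About 120.77 thousand are unemployed.

Labor force = 0.6890 × 3,644.22 = 2,510.87 thousand.
Unemployed = 0.0481 × 2,510.87 ≈ 120.77 thousand.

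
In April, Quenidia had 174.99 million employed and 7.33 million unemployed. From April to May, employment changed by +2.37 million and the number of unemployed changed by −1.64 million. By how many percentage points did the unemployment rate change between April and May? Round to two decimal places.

April: labor force = 174.99 + 7.33 = 182.32; u = 7.33/182.32 = 4.02%.
May: labor force = 177.36 + 5.69 = 183.05; u = 5.69/183.05 = 3.11%.
Change = 3.11% − 4.02% = −0.91 pp.

The unemployment rate changed by −0.91 percentage points.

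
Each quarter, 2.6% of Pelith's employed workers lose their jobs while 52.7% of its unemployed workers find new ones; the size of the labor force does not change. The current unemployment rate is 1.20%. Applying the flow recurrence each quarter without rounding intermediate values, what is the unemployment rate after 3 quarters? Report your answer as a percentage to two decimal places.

Unemployment rate after three quarters ≈ 4.39%.

With a fixed labor force, u_{t+1} = u_t + s·(1−u_t) − f·u_t = u_t·(1−s−f) + s.
Here 1−s−f = 0.447 and s = 0.026.
u_1 = 0.012000 × 0.447 + 0.026 = 0.031364.
u_2 = 0.031364 × 0.447 + 0.026 = 0.040020.
u_3 = 0.040020 × 0.447 + 0.026 = 0.043889.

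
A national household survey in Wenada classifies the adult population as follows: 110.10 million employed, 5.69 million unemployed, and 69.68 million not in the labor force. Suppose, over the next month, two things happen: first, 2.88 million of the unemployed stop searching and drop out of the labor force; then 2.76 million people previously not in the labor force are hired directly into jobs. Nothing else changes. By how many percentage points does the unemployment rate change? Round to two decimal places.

The unemployment rate changes by −2.48 percentage points.

Initially, labor force = 110.10 + 5.69 = 115.79 million, so u = 5.69/115.79 = 4.91%.
After the first change, unemployed and labor force both fall by 2.88 → E = 110.10, U = 2.81, labor force = 112.91 million.
After the second change, employed and labor force both rise by 2.76; unemployed unchanged → E = 112.86, U = 2.81, labor force = 115.67 million.
New unemployment rate = 2.81 / 115.67 = 2.43%.
Change = 2.43% − 4.91% = −2.48 percentage points.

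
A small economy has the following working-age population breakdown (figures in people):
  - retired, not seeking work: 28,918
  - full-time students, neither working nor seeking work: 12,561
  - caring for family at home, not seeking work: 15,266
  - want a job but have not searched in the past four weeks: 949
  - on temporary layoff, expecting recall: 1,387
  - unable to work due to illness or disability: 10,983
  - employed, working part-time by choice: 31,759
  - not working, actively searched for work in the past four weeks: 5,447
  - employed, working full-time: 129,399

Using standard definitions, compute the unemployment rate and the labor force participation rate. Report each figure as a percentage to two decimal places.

Unemployment rate ≈ 4.07%; labor force participation rate ≈ 70.98%.

Employed = 31,759 + 129,399 = 161,158.
Unemployed = 1,387 + 5,447 = 6,834 (jobless and actively searching, or on temporary layoff).
Labor force = 161,158 + 6,834 = 167,992.
Not in labor force = 28,918 + 12,561 + 15,266 + 949 + 10,983 = 68,677 (those not working and not actively searching are outside the labor force — including those who want a job but have given up searching).
Civilian working-age population = 167,992 + 68,677 = 236,669.
Unemployment rate = 6,834 / 167,992 = 4.07%.
Labor force participation rate = 167,992 / 236,669 = 70.98%.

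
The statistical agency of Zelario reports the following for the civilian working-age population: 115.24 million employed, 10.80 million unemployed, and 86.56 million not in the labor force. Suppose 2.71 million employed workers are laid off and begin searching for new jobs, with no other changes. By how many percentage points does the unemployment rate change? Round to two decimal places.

Initially, labor force = 115.24 + 10.80 = 126.04 million, so u = 10.80/126.04 = 8.57%.
After the change, employed falls and unemployed rises by 2.71; labor force unchanged → E = 112.53, U = 13.51, labor force = 126.04 million.
New unemployment rate = 13.51 / 126.04 = 10.72%.
Change = 10.72% − 8.57% = +2.15 percentage points.

The unemployment rate changes by +2.15 percentage points.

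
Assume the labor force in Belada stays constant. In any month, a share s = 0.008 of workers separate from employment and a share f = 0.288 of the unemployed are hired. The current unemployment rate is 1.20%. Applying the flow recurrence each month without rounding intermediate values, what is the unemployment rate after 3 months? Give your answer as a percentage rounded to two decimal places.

With a fixed labor force, u_{t+1} = u_t + s·(1−u_t) − f·u_t = u_t·(1−s−f) + s.
Here 1−s−f = 0.704 and s = 0.008.
u_1 = 0.012000 × 0.704 + 0.008 = 0.016448.
u_2 = 0.016448 × 0.704 + 0.008 = 0.019579.
u_3 = 0.019579 × 0.704 + 0.008 = 0.021784.

Unemployment rate after three months ≈ 2.18%.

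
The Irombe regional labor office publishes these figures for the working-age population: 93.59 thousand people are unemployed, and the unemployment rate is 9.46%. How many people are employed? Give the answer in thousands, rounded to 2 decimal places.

About 895.73 thousand are employed.

Labor force = U / u = 93.59 / 0.0946 ≈ 989.32 thousand.
Employed = labor force − unemployed = 989.32 − 93.59 = 895.73 thousand.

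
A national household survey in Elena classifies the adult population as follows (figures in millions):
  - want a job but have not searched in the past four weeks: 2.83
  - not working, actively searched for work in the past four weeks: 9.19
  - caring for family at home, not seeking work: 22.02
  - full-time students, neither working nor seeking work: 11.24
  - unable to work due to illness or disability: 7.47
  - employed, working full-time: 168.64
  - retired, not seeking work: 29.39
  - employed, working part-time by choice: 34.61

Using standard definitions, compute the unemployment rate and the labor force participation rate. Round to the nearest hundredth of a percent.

Employed = 168.64 + 34.61 = 203.25 million.
Unemployed = 9.19 million.
Labor force = 203.25 + 9.19 = 212.44 million.
Not in labor force = 2.83 + 22.02 + 11.24 + 7.47 + 29.39 = 72.95 million (those not working and not actively searching are outside the labor force — including those who want a job but have given up searching).
Civilian working-age population = 212.44 + 72.95 = 285.39 million.
Unemployment rate = 9.19 / 212.44 = 4.33%.
Labor force participation rate = 212.44 / 285.39 = 74.44%.

Unemployment rate ≈ 4.33%; labor force participation rate ≈ 74.44%.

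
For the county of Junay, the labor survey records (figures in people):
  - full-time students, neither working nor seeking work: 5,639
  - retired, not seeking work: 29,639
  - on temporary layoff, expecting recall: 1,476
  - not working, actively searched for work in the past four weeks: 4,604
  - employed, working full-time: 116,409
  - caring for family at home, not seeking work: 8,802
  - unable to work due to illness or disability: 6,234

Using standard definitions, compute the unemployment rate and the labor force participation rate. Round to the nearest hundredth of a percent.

Unemployment rate ≈ 4.96%; labor force participation rate ≈ 70.88%.

Employed = 116,409.
Unemployed = 1,476 + 4,604 = 6,080 (jobless and actively searching, or on temporary layoff).
Labor force = 116,409 + 6,080 = 122,489.
Not in labor force = 5,639 + 29,639 + 8,802 + 6,234 = 50,314 (those not working and not actively searching are outside the labor force).
Civilian working-age population = 122,489 + 50,314 = 172,803.
Unemployment rate = 6,080 / 122,489 = 4.96%.
Labor force participation rate = 122,489 / 172,803 = 70.88%.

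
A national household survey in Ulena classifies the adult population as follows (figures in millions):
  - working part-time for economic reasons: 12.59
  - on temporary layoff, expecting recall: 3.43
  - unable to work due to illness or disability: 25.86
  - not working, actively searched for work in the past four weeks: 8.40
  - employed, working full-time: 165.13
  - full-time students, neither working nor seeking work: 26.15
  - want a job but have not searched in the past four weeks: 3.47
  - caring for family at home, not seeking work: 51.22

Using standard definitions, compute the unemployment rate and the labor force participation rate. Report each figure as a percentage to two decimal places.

Employed = 12.59 + 165.13 = 177.72 million (anyone who worked, including part-time for economic reasons, counts as employed).
Unemployed = 3.43 + 8.40 = 11.83 million (jobless and actively searching, or on temporary layoff).
Labor force = 177.72 + 11.83 = 189.55 million.
Not in labor force = 25.86 + 26.15 + 3.47 + 51.22 = 106.70 million (those not working and not actively searching are outside the labor force — including those who want a job but have given up searching).
Civilian working-age population = 189.55 + 106.70 = 296.25 million.
Unemployment rate = 11.83 / 189.55 = 6.24%.
Labor force participation rate = 189.55 / 296.25 = 63.98%.

Unemployment rate ≈ 6.24%; labor force participation rate ≈ 63.98%.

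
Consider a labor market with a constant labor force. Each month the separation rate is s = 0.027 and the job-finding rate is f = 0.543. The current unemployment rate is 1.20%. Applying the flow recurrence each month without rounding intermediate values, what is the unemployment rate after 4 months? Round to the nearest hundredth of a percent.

With a fixed labor force, u_{t+1} = u_t + s·(1−u_t) − f·u_t = u_t·(1−s−f) + s.
Here 1−s−f = 0.430 and s = 0.027.
u_1 = 0.012000 × 0.430 + 0.027 = 0.032160.
u_2 = 0.032160 × 0.430 + 0.027 = 0.040829.
u_3 = 0.040829 × 0.430 + 0.027 = 0.044556.
u_4 = 0.044556 × 0.430 + 0.027 = 0.046159.

Unemployment rate after four months ≈ 4.62%.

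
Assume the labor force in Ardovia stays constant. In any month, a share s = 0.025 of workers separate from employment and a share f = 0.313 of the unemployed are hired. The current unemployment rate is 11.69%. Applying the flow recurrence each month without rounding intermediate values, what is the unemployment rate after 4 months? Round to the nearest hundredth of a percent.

Unemployment rate after four months ≈ 8.22%.

With a fixed labor force, u_{t+1} = u_t + s·(1−u_t) − f·u_t = u_t·(1−s−f) + s.
Here 1−s−f = 0.662 and s = 0.025.
u_1 = 0.116900 × 0.662 + 0.025 = 0.102388.
u_2 = 0.102388 × 0.662 + 0.025 = 0.092781.
u_3 = 0.092781 × 0.662 + 0.025 = 0.086421.
u_4 = 0.086421 × 0.662 + 0.025 = 0.082211.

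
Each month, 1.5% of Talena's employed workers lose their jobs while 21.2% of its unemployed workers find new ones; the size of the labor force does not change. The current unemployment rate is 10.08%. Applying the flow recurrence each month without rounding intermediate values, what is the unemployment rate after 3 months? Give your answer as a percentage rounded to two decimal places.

With a fixed labor force, u_{t+1} = u_t + s·(1−u_t) − f·u_t = u_t·(1−s−f) + s.
Here 1−s−f = 0.773 and s = 0.015.
u_1 = 0.100800 × 0.773 + 0.015 = 0.092918.
u_2 = 0.092918 × 0.773 + 0.015 = 0.086826.
u_3 = 0.086826 × 0.773 + 0.015 = 0.082116.

Unemployment rate after three months ≈ 8.21%.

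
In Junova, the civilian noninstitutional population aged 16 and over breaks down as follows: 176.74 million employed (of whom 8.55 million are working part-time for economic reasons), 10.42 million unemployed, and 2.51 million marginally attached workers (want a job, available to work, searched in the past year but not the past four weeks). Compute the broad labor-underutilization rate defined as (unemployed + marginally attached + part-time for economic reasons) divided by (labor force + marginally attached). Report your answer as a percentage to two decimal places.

Labor force = 176.74 + 10.42 = 187.16 million.
Numerator = 10.42 + 2.51 + 8.55 = 21.48 million.
Denominator = 187.16 + 2.51 = 189.67 million.
Broad rate = 21.48 / 189.67 = 11.32%.

Broad underutilization rate ≈ 11.32%.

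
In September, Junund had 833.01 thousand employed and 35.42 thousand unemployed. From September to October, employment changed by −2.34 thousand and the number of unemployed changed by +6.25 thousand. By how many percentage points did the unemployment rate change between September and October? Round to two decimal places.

The unemployment rate changed by +0.70 percentage points.

September: labor force = 833.01 + 35.42 = 868.43; u = 35.42/868.43 = 4.08%.
October: labor force = 830.67 + 41.67 = 872.34; u = 41.67/872.34 = 4.78%.
Change = 4.78% − 4.08% = +0.70 pp.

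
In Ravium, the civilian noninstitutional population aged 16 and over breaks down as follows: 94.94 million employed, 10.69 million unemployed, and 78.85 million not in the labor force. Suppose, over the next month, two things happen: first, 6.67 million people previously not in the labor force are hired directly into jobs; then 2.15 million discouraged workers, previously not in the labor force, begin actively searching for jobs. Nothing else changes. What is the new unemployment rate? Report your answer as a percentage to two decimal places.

Initially, labor force = 94.94 + 10.69 = 105.63 million, so u = 10.69/105.63 = 10.12%.
After the first change, employed and labor force both rise by 6.67; unemployed unchanged → E = 101.61, U = 10.69, labor force = 112.30 million.
After the second change, unemployed and labor force both rise by 2.15 → E = 101.61, U = 12.84, labor force = 114.45 million.
New unemployment rate = 12.84 / 114.45 = 11.22%.

New unemployment rate ≈ 11.22%.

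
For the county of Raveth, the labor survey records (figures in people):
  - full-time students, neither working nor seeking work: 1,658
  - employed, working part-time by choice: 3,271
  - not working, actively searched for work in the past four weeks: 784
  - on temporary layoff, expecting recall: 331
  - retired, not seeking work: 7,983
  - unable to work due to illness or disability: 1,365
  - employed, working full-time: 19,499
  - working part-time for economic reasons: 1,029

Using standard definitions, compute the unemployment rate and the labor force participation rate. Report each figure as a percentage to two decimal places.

Employed = 3,271 + 19,499 + 1,029 = 23,799 (anyone who worked, including part-time for economic reasons, counts as employed).
Unemployed = 784 + 331 = 1,115 (jobless and actively searching, or on temporary layoff).
Labor force = 23,799 + 1,115 = 24,914.
Not in labor force = 1,658 + 7,983 + 1,365 = 11,006 (those not working and not actively searching are outside the labor force).
Civilian working-age population = 24,914 + 11,006 = 35,920.
Unemployment rate = 1,115 / 24,914 = 4.48%.
Labor force participation rate = 24,914 / 35,920 = 69.36%.

Unemployment rate ≈ 4.48%; labor force participation rate ≈ 69.36%.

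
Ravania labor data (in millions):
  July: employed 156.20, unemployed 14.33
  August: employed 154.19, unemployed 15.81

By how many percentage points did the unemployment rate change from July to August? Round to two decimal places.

The unemployment rate changed by +0.90 percentage points.

July: labor force = 156.20 + 14.33 = 170.53; u = 14.33/170.53 = 8.40%.
August: labor force = 154.19 + 15.81 = 170.00; u = 15.81/170.00 = 9.30%.
Change = 9.30% − 8.40% = +0.90 pp.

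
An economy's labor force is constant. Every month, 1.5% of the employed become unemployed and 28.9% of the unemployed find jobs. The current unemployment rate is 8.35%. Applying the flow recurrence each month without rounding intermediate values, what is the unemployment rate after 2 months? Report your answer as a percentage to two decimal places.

With a fixed labor force, u_{t+1} = u_t + s·(1−u_t) − f·u_t = u_t·(1−s−f) + s.
Here 1−s−f = 0.696 and s = 0.015.
u_1 = 0.083500 × 0.696 + 0.015 = 0.073116.
u_2 = 0.073116 × 0.696 + 0.015 = 0.065889.

Unemployment rate after two months ≈ 6.59%.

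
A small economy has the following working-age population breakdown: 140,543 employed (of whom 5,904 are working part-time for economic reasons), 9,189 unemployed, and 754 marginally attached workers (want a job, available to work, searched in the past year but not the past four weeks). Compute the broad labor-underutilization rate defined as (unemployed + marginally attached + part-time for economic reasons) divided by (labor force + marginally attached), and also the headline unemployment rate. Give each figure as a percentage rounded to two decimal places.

Labor force = 140,543 + 9,189 = 149,732.
Numerator = 9,189 + 754 + 5,904 = 15,847.
Denominator = 149,732 + 754 = 150,486.
Broad rate = 15,847 / 150,486 = 10.53%.
Headline unemployment rate = 9,189 / 149,732 = 6.14%.

Broad underutilization rate ≈ 10.53%; headline unemployment rate ≈ 6.14%.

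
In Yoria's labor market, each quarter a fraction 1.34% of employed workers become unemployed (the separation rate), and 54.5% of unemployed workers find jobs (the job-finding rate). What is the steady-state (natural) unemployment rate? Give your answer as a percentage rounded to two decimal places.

Steady-state unemployment rate ≈ 2.40%.

At steady state the flows balance: s·E = f·U, so U/(E+U) = s/(s+f).
u* = 1.34 / (1.34 + 54.5) = 1.34 / 55.84 = 2.40%.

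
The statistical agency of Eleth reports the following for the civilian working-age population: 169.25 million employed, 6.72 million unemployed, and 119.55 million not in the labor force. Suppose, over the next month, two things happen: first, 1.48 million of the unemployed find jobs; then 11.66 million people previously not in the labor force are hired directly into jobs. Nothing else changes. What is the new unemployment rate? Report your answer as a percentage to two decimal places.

Initially, labor force = 169.25 + 6.72 = 175.97 million, so u = 6.72/175.97 = 3.82%.
After the first change, unemployed falls and employed rises by 1.48; labor force unchanged → E = 170.73, U = 5.24, labor force = 175.97 million.
After the second change, employed and labor force both rise by 11.66; unemployed unchanged → E = 182.39, U = 5.24, labor force = 187.63 million.
New unemployment rate = 5.24 / 187.63 = 2.79%.

New unemployment rate ≈ 2.79%.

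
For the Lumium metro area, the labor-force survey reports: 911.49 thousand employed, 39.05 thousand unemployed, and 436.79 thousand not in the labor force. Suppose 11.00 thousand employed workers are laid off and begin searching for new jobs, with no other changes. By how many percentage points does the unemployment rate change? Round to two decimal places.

The unemployment rate changes by +1.16 percentage points.

Initially, labor force = 911.49 + 39.05 = 950.54 thousand, so u = 39.05/950.54 = 4.11%.
After the change, employed falls and unemployed rises by 11.00; labor force unchanged → E = 900.49, U = 50.05, labor force = 950.54 thousand.
New unemployment rate = 50.05 / 950.54 = 5.27%.
Change = 5.27% − 4.11% = +1.16 percentage points.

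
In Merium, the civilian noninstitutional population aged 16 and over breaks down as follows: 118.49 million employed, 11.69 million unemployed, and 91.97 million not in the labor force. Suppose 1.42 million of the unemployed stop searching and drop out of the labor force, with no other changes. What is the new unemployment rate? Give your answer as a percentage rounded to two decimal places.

New unemployment rate ≈ 7.98%.

Initially, labor force = 118.49 + 11.69 = 130.18 million, so u = 11.69/130.18 = 8.98%.
After the change, unemployed and labor force both fall by 1.42 → E = 118.49, U = 10.27, labor force = 128.76 million.
New unemployment rate = 10.27 / 128.76 = 7.98%.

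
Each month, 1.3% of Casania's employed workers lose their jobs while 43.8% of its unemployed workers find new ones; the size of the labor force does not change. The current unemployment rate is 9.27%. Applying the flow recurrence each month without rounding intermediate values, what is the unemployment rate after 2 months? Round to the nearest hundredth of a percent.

With a fixed labor force, u_{t+1} = u_t + s·(1−u_t) − f·u_t = u_t·(1−s−f) + s.
Here 1−s−f = 0.549 and s = 0.013.
u_1 = 0.092700 × 0.549 + 0.013 = 0.063892.
u_2 = 0.063892 × 0.549 + 0.013 = 0.048077.

Unemployment rate after two months ≈ 4.81%.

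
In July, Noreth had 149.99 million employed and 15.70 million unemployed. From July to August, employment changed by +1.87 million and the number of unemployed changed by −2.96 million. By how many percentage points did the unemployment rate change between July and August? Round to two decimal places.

July: labor force = 149.99 + 15.70 = 165.69; u = 15.70/165.69 = 9.48%.
August: labor force = 151.86 + 12.74 = 164.60; u = 12.74/164.60 = 7.74%.
Change = 7.74% − 9.48% = −1.74 pp.

The unemployment rate changed by −1.74 percentage points.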